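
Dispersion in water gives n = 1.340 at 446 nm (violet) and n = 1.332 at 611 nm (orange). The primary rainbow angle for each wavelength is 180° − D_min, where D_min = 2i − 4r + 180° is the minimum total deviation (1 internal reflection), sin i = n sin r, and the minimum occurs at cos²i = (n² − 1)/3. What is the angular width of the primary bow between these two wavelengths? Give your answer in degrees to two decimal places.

At 446 nm (n = 1.340): cos²i = 0.26520 → i = 59.004°, r = 39.770°, D_min = 138.929°, rainbow angle = 41.071°.
At 611 nm (n = 1.332): cos²i = 0.25807 → i = 59.469°, r = 40.290°, D_min = 137.776°, rainbow angle = 42.224°.
Angular width = |41.071° − 42.224°| = 1.153°.

1.15°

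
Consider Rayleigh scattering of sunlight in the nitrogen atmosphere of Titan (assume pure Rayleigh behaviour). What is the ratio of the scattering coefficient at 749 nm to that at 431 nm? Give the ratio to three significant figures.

Rayleigh scattering ∝ λ⁻⁴, so the ratio of coefficients is the inverse fourth power of the wavelength ratio.
σ(749)/σ(431) = (431/749)⁴ = (0.5754)⁴ = 0.1096.

0.110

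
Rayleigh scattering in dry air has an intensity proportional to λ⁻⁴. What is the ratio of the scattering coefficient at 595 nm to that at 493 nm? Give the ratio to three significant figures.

Rayleigh scattering ∝ λ⁻⁴, so the ratio of coefficients is the inverse fourth power of the wavelength ratio.
σ(595)/σ(493) = (493/595)⁴ = (0.8286)⁴ = 0.4713.

0.471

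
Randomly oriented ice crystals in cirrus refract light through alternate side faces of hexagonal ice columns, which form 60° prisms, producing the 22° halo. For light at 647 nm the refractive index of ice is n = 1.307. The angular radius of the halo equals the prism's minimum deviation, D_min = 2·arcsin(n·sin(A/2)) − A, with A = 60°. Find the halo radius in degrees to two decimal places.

n·sin(A/2) = 1.307 × sin 30° = 1.307 × 0.5000 = 0.6535.
D_min = 2·arcsin(0.6535) − 60° = 2 × 40.806° − 60° = 21.612°.

21.61°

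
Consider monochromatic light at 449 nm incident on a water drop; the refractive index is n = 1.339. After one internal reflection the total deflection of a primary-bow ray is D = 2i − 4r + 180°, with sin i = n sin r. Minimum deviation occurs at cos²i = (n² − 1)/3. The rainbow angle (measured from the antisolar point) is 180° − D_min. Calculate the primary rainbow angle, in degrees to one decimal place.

cos²i = (1.79292 − 1)/3 = 0.26431; i = arccos(0.51411) = 59.062°.
sin r = sin 59.062°/1.339 = 0.64057; r = 39.834°.
D_min = 2·59.062° − 4·39.834° + 180° = 138.786°.
Rainbow angle = 180° − D_min = 41.214°.

41.2°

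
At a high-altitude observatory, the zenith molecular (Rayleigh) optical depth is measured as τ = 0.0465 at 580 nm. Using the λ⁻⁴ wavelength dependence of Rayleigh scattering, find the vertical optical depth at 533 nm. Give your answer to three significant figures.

0.0652

τ(533 nm) = τ(580 nm) × (580/533)⁴ = 0.0465 × (1.0882)⁴ = 0.0465 × 1.4022 = 0.0652.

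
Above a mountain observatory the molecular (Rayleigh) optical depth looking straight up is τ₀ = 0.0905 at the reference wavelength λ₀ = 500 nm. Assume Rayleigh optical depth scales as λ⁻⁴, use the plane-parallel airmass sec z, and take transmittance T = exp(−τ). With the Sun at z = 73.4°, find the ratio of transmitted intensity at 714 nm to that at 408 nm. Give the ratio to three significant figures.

1.89

Airmass: sec 73.4° = 3.5003.
τ(714 nm) = 0.0905 × (500/714)⁴ × 3.5003 = 0.0905 × 0.2405 × 3.5003 = 0.0762.
τ(408 nm) = 0.0905 × (500/408)⁴ × 3.5003 = 0.0905 × 2.2555 × 3.5003 = 0.7145.
T(714)/T(408) = exp(τ_B − τ_A) = exp(0.6383) = 1.8933.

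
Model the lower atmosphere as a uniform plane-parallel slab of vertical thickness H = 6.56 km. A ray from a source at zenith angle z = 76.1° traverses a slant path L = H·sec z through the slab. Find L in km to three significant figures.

27.3 km

sec z = 1/cos 76.1° = 4.1627.
L = 6.56 × 4.1627 = 27.307 km.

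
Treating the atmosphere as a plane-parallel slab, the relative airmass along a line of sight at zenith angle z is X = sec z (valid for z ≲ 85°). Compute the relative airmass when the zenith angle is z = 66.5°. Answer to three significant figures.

2.51

X = sec z = 1/cos 66.5° = 1/0.3987 = 2.5078.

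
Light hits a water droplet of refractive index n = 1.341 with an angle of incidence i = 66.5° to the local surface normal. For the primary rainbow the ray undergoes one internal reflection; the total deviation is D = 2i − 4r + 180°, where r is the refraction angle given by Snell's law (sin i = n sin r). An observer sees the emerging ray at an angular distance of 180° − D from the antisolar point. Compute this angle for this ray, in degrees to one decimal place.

39.6°

sin r = sin 66.5° / 1.341 = 0.9171/1.341 = 0.6839; r = 43.15°.
D = 2·66.5° − 4·43.15° + 180° = 133.00° − 172.58° + 180° = 140.42°.
Angle from antisolar point = 180° − D = 39.58°.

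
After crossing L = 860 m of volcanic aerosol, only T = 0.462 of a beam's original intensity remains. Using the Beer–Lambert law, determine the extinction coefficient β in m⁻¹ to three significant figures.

Beer–Lambert: T = exp(−βL) ⇒ β = −ln(T)/L = −ln(0.462)/860 = 0.7722/860 = 0.0008979 m⁻¹.

0.000898 m⁻¹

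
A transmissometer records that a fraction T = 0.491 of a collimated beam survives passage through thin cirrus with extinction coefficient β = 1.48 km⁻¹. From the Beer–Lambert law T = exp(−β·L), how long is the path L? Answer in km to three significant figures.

0.481 km

Beer–Lambert: T = exp(−βL) ⇒ L = −ln(T)/β = −ln(0.491)/1.48 = 0.7113/1.48 = 0.4806 km.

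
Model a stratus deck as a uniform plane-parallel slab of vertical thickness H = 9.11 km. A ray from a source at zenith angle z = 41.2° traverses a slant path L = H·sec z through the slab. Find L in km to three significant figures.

12.1 km

sec z = 1/cos 41.2° = 1.3291.
L = 9.11 × 1.3291 = 12.108 km.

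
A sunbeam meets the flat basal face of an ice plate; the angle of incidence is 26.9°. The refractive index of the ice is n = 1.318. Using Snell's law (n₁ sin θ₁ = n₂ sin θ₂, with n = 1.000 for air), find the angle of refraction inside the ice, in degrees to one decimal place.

Snell: sin θ_r = sin θ_i / n = sin 26.9° / 1.318 = 0.4524 / 1.318 = 0.3433.
θ_r = arcsin(0.3433) = 20.08°.

20.1°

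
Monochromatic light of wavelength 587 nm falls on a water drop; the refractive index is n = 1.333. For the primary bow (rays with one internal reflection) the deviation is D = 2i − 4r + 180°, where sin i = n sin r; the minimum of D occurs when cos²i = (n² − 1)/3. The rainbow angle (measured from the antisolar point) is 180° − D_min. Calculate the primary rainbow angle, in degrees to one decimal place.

cos²i = (1.77689 − 1)/3 = 0.25896; i = arccos(0.50888) = 59.410°.
sin r = sin 59.410°/1.333 = 0.64579; r = 40.225°.
D_min = 2·59.410° − 4·40.225° + 180° = 137.922°.
Rainbow angle = 180° − D_min = 42.078°.

42.1°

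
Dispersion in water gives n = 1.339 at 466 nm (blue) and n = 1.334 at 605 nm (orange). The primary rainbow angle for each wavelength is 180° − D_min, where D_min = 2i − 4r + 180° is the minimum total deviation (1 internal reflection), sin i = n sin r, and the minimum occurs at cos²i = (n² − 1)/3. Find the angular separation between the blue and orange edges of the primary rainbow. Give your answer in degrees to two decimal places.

0.72°

At 466 nm (n = 1.339): cos²i = 0.26431 → i = 59.062°, r = 39.834°, D_min = 138.786°, rainbow angle = 41.214°.
At 605 nm (n = 1.334): cos²i = 0.25985 → i = 59.352°, r = 40.159°, D_min = 138.067°, rainbow angle = 41.933°.
Angular width = |41.214° − 41.933°| = 0.719°.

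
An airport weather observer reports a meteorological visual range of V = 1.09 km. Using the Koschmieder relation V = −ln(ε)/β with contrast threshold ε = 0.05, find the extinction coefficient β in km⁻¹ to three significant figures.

β = −ln(0.05) / V = 2.996 / 1.09 = 2.7484 km⁻¹.

2.75 km⁻¹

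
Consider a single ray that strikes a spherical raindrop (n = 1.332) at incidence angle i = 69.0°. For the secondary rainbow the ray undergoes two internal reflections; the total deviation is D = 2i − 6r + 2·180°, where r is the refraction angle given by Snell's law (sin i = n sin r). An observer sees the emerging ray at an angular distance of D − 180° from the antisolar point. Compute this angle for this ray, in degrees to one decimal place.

sin r = sin 69.0° / 1.332 = 0.9336/1.332 = 0.7009; r = 44.50°.
D = 2·69.0° − 6·44.50° + 2·180° = 138.00° − 266.99° + 360° = 231.01°.
Angle from antisolar point = D − 180° = 51.01°.

51.0°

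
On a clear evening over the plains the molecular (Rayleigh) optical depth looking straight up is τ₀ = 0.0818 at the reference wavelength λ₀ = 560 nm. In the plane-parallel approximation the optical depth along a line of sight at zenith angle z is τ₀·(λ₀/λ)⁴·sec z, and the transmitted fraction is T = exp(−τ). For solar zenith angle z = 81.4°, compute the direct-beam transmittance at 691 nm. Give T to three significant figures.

sec 81.4° = 6.6874.
τ = 0.0818 × (560/691)⁴ × 6.6874 = 0.0818 × 0.4314 × 6.6874 = 0.2360.
T = exp(−0.2360) = 0.7898.

0.790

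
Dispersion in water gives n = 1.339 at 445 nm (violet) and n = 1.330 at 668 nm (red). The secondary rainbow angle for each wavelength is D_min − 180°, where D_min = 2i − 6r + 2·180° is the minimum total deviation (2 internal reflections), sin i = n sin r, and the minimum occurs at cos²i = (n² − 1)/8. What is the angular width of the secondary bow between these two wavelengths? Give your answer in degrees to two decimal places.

At 445 nm (n = 1.339): cos²i = 0.09912 → i = 71.650°, r = 45.141°, D_min = 232.451°, rainbow angle = 52.451°.
At 668 nm (n = 1.330): cos²i = 0.09611 → i = 71.940°, r = 45.630°, D_min = 230.101°, rainbow angle = 50.101°.
Angular width = |52.451° − 50.101°| = 2.350°.

2.35°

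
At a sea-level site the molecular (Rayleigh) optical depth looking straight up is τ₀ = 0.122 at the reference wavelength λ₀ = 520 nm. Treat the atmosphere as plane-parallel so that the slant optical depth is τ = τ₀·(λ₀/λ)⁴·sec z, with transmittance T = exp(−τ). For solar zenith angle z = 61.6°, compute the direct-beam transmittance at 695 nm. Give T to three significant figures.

0.923

sec 61.6° = 2.1025.
τ = 0.122 × (520/695)⁴ × 2.1025 = 0.122 × 0.3134 × 2.1025 = 0.0804.
T = exp(−0.0804) = 0.9228.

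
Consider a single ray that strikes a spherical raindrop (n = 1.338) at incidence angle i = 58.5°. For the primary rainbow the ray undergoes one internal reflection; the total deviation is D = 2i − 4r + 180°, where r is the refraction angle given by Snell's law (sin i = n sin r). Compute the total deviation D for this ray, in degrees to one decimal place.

138.7°

sin r = sin 58.5° / 1.338 = 0.8526/1.338 = 0.6372; r = 39.59°.
D = 2·58.5° − 4·39.59° + 180° = 117.00° − 158.35° + 180° = 138.65°.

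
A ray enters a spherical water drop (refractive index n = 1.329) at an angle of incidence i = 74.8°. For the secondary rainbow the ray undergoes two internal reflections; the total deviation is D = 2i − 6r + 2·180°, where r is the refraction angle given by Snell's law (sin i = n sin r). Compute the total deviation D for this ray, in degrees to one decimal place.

230.2°

sin r = sin 74.8° / 1.329 = 0.9650/1.329 = 0.7261; r = 46.56°.
D = 2·74.8° − 6·46.56° + 2·180° = 149.60° − 279.37° + 360° = 230.23°.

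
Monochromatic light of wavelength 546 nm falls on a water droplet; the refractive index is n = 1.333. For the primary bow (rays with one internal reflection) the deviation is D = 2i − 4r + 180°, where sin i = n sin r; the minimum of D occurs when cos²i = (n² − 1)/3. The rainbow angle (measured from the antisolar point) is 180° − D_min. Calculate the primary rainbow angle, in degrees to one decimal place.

42.1°

cos²i = (1.77689 − 1)/3 = 0.25896; i = arccos(0.50888) = 59.410°.
sin r = sin 59.410°/1.333 = 0.64579; r = 40.225°.
D_min = 2·59.410° − 4·40.225° + 180° = 137.922°.
Rainbow angle = 180° − D_min = 42.078°.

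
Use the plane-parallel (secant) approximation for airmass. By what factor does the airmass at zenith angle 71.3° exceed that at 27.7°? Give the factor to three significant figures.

X(71.3°)/X(27.7°) = sec 71.3° / sec 27.7° = cos 27.7° / cos 71.3° = 0.8854/0.3206 = 2.7616.

2.76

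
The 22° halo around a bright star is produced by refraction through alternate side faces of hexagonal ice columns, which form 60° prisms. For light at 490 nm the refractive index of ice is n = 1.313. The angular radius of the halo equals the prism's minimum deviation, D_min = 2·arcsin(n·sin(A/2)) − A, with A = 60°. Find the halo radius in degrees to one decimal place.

22.1°

n·sin(A/2) = 1.313 × sin 30° = 1.313 × 0.5000 = 0.6565.
D_min = 2·arcsin(0.6565) − 60° = 2 × 41.033° − 60° = 22.067°.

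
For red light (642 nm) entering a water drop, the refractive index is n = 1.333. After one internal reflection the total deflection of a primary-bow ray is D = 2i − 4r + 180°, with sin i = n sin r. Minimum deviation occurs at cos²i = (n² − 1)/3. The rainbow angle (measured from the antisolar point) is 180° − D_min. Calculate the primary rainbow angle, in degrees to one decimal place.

42.1°

cos²i = (1.77689 − 1)/3 = 0.25896; i = arccos(0.50888) = 59.410°.
sin r = sin 59.410°/1.333 = 0.64579; r = 40.225°.
D_min = 2·59.410° − 4·40.225° + 180° = 137.922°.
Rainbow angle = 180° − D_min = 42.078°.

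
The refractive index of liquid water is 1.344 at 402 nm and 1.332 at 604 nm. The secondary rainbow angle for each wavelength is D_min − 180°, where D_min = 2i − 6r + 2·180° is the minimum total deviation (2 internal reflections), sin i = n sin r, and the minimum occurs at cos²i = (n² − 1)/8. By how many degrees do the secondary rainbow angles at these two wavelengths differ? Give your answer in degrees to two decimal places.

At 402 nm (n = 1.344): cos²i = 0.10079 → i = 71.490°, r = 44.874°, D_min = 233.733°, rainbow angle = 53.733°.
At 604 nm (n = 1.332): cos²i = 0.09678 → i = 71.875°, r = 45.520°, D_min = 230.628°, rainbow angle = 50.628°.
Angular width = |53.733° − 50.628°| = 3.104°.

3.10°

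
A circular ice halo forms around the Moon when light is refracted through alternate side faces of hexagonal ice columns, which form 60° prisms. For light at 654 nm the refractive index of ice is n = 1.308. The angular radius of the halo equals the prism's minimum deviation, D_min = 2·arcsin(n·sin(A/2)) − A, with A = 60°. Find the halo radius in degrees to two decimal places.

21.69°

n·sin(A/2) = 1.308 × sin 30° = 1.308 × 0.5000 = 0.6540.
D_min = 2·arcsin(0.6540) − 60° = 2 × 40.844° − 60° = 21.688°.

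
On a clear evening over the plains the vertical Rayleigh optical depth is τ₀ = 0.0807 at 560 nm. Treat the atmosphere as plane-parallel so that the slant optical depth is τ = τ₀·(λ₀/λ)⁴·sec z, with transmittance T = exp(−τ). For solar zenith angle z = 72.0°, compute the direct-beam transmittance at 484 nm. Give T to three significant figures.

sec 72.0° = 3.2361.
τ = 0.0807 × (560/484)⁴ × 3.2361 = 0.0807 × 1.7921 × 3.2361 = 0.4680.
T = exp(−0.4680) = 0.6262.

0.626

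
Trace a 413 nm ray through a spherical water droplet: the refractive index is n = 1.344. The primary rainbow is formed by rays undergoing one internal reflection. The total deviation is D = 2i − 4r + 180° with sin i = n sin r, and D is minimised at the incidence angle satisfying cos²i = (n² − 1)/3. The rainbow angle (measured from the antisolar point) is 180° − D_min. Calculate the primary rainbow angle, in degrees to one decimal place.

cos²i = (1.80634 − 1)/3 = 0.26878; i = arccos(0.51844) = 58.772°.
sin r = sin 58.772°/1.344 = 0.63625; r = 39.512°.
D_min = 2·58.772° − 4·39.512° + 180° = 139.495°.
Rainbow angle = 180° − D_min = 40.505°.

40.5°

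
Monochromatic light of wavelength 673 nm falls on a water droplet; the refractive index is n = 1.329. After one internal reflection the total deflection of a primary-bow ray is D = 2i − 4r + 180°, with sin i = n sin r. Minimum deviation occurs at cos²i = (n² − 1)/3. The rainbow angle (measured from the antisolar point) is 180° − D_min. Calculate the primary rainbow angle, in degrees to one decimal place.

42.7°

cos²i = (1.76624 − 1)/3 = 0.25541; i = arccos(0.50538) = 59.643°.
sin r = sin 59.643°/1.329 = 0.64928; r = 40.487°.
D_min = 2·59.643° − 4·40.487° + 180° = 137.337°.
Rainbow angle = 180° − D_min = 42.663°.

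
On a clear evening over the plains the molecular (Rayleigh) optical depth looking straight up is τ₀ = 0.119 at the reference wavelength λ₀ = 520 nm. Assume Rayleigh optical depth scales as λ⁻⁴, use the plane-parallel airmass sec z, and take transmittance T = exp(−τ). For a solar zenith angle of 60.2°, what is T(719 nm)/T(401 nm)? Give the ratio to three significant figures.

Airmass: sec 60.2° = 2.0122.
τ(719 nm) = 0.119 × (520/719)⁴ × 2.0122 = 0.119 × 0.2736 × 2.0122 = 0.0655.
τ(401 nm) = 0.119 × (520/401)⁴ × 2.0122 = 0.119 × 2.8277 × 2.0122 = 0.6771.
T(719)/T(401) = exp(τ_B − τ_A) = exp(0.6116) = 1.8433.

1.84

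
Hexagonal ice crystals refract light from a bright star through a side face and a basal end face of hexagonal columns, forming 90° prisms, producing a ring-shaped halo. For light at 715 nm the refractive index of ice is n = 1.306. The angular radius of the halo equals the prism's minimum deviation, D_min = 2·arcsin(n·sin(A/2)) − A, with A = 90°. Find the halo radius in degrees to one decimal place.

44.9°

n·sin(A/2) = 1.306 × sin 45° = 1.306 × 0.7071 = 0.9235.
D_min = 2·arcsin(0.9235) − 90° = 2 × 67.440° − 90° = 44.881°.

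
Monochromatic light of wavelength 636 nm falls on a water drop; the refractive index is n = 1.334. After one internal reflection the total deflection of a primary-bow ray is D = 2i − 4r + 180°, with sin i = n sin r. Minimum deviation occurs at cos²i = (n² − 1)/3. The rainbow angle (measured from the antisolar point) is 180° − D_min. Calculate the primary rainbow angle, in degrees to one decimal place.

cos²i = (1.77956 − 1)/3 = 0.25985; i = arccos(0.50976) = 59.352°.
sin r = sin 59.352°/1.334 = 0.64492; r = 40.159°.
D_min = 2·59.352° − 4·40.159° + 180° = 138.067°.
Rainbow angle = 180° − D_min = 41.933°.

41.9°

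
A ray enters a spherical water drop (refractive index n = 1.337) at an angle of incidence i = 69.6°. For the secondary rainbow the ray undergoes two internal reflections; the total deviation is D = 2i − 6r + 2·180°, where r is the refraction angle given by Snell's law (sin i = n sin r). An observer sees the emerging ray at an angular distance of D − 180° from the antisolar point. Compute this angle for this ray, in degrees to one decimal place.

sin r = sin 69.6° / 1.337 = 0.9373/1.337 = 0.7010; r = 44.51°.
D = 2·69.6° − 6·44.51° + 2·180° = 139.20° − 267.06° + 360° = 232.14°.
Angle from antisolar point = D − 180° = 52.14°.

52.1°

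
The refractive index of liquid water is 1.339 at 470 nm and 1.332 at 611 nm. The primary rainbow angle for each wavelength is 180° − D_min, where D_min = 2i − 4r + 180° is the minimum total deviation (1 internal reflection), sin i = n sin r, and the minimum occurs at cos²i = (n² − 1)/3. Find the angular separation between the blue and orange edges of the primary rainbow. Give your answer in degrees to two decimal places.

1.01°

At 470 nm (n = 1.339): cos²i = 0.26431 → i = 59.062°, r = 39.834°, D_min = 138.786°, rainbow angle = 41.214°.
At 611 nm (n = 1.332): cos²i = 0.25807 → i = 59.469°, r = 40.290°, D_min = 137.776°, rainbow angle = 42.224°.
Angular width = |41.214° − 42.224°| = 1.010°.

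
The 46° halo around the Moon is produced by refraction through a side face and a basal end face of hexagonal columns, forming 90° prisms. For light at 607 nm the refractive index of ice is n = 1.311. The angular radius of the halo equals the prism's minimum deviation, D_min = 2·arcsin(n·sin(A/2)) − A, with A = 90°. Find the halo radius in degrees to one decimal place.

45.9°

n·sin(A/2) = 1.311 × sin 45° = 1.311 × 0.7071 = 0.9270.
D_min = 2·arcsin(0.9270) − 90° = 2 × 67.974° − 90° = 45.949°.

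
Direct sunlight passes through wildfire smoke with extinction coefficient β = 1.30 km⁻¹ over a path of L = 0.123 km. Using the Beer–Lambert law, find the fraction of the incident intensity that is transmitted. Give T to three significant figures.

0.852

τ = β·L = 1.30 × 0.123 = 0.1599.
T = exp(−0.1599) = 0.8522.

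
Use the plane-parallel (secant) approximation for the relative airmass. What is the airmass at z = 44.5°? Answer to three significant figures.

1.40

X = sec z = 1/cos 44.5° = 1/0.7133 = 1.4020.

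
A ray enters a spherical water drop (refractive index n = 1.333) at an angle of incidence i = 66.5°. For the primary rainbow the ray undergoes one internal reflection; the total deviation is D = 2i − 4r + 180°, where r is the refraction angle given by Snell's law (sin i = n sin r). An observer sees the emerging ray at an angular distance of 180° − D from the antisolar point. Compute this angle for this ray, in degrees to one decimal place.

sin r = sin 66.5° / 1.333 = 0.9171/1.333 = 0.6880; r = 43.47°.
D = 2·66.5° − 4·43.47° + 180° = 133.00° − 173.88° + 180° = 139.12°.
Angle from antisolar point = 180° − D = 40.88°.

40.9°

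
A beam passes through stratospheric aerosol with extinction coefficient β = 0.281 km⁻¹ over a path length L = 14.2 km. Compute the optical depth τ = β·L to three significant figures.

3.99

τ = β·L = 0.281 × 14.2 = 3.9902.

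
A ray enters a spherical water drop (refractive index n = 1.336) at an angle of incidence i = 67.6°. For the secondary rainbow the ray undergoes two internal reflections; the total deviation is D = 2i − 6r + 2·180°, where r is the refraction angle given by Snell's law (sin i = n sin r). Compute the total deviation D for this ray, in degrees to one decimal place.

232.5°

sin r = sin 67.6° / 1.336 = 0.9245/1.336 = 0.6920; r = 43.79°.
D = 2·67.6° − 6·43.79° + 2·180° = 135.20° − 262.74° + 360° = 232.46°.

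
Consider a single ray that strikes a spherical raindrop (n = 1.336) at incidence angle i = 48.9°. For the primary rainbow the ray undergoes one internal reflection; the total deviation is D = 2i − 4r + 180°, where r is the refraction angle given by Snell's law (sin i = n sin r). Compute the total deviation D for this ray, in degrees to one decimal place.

sin r = sin 48.9° / 1.336 = 0.7536/1.336 = 0.5640; r = 34.34°.
D = 2·48.9° − 4·34.34° + 180° = 97.80° − 137.34° + 180° = 140.46°.

140.5°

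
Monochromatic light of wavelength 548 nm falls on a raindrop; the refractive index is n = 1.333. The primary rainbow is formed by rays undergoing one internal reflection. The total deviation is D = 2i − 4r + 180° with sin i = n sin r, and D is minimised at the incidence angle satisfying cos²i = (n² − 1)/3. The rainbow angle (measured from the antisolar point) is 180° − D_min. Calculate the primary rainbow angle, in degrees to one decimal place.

cos²i = (1.77689 − 1)/3 = 0.25896; i = arccos(0.50888) = 59.410°.
sin r = sin 59.410°/1.333 = 0.64579; r = 40.225°.
D_min = 2·59.410° − 4·40.225° + 180° = 137.922°.
Rainbow angle = 180° − D_min = 42.078°.

42.1°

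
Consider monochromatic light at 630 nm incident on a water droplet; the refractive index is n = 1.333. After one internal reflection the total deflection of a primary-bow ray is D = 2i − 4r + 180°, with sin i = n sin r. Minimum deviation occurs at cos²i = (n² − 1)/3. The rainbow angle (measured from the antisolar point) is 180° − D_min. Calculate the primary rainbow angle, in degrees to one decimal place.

42.1°

cos²i = (1.77689 − 1)/3 = 0.25896; i = arccos(0.50888) = 59.410°.
sin r = sin 59.410°/1.333 = 0.64579; r = 40.225°.
D_min = 2·59.410° − 4·40.225° + 180° = 137.922°.
Rainbow angle = 180° − D_min = 42.078°.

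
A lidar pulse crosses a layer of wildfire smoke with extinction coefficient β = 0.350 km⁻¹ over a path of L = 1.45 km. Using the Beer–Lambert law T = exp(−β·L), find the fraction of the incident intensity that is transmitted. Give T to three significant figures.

τ = β·L = 0.350 × 1.45 = 0.5075.
T = exp(−0.5075) = 0.6020.

0.602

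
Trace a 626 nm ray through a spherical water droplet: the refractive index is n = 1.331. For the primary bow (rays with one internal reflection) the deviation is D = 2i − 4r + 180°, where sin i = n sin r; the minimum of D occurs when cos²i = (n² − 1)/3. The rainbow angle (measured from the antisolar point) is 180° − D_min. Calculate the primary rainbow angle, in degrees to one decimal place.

42.4°

cos²i = (1.77156 − 1)/3 = 0.25719; i = arccos(0.50714) = 59.527°.
sin r = sin 59.527°/1.331 = 0.64753; r = 40.356°.
D_min = 2·59.527° − 4·40.356° + 180° = 137.630°.
Rainbow angle = 180° − D_min = 42.370°.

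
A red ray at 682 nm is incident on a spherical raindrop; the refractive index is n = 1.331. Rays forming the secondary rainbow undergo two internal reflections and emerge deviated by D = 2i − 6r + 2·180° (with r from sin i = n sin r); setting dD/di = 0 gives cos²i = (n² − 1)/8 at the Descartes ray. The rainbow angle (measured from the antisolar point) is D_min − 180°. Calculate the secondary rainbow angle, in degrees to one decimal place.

50.4°

cos²i = (1.77156 − 1)/8 = 0.09645; i = arccos(0.31056) = 71.907°.
sin r = sin 71.907°/1.331 = 0.71417; r = 45.575°.
D_min = 2·71.907° − 6·45.575° + 360° = 230.365°.
Rainbow angle = D_min − 180° = 50.365°.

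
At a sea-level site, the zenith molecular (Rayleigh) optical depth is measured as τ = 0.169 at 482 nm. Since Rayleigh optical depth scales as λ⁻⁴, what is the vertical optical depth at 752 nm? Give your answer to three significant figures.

τ(752 nm) = τ(482 nm) × (482/752)⁴ = 0.169 × (0.6410)⁴ = 0.169 × 0.1688 = 0.0285.

0.0285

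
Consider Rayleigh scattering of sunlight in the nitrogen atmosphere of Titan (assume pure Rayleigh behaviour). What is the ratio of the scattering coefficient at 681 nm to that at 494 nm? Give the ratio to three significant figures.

0.277

Rayleigh scattering ∝ λ⁻⁴, so the ratio of coefficients is the inverse fourth power of the wavelength ratio.
σ(681)/σ(494) = (494/681)⁴ = (0.7254)⁴ = 0.2769.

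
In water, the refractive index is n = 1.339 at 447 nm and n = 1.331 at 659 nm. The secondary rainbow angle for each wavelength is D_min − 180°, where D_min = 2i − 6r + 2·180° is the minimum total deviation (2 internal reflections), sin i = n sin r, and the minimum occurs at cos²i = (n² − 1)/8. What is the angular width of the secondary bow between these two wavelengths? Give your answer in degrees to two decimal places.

2.09°

At 447 nm (n = 1.339): cos²i = 0.09912 → i = 71.650°, r = 45.141°, D_min = 232.451°, rainbow angle = 52.451°.
At 659 nm (n = 1.331): cos²i = 0.09645 → i = 71.907°, r = 45.575°, D_min = 230.365°, rainbow angle = 50.365°.
Angular width = |52.451° − 50.365°| = 2.086°.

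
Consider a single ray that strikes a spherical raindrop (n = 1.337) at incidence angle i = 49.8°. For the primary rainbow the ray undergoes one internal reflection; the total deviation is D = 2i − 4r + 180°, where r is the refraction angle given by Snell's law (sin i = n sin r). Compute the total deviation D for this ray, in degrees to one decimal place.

140.2°

sin r = sin 49.8° / 1.337 = 0.7638/1.337 = 0.5713; r = 34.84°.
D = 2·49.8° − 4·34.84° + 180° = 99.60° − 139.36° + 180° = 140.24°.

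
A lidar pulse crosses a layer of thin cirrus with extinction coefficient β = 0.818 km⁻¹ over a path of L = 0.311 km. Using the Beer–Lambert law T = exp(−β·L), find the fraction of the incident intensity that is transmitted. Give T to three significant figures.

0.775

τ = β·L = 0.818 × 0.311 = 0.2544.
T = exp(−0.2544) = 0.7754.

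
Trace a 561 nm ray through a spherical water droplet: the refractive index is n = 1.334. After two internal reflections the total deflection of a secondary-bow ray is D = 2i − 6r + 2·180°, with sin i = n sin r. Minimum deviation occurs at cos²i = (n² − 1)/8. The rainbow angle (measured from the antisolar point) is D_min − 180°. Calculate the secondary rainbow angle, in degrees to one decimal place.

51.2°

cos²i = (1.77956 − 1)/8 = 0.09744; i = arccos(0.31216) = 71.810°.
sin r = sin 71.810°/1.334 = 0.71217; r = 45.411°.
D_min = 2·71.810° − 6·45.411° + 360° = 231.153°.
Rainbow angle = D_min − 180° = 51.153°.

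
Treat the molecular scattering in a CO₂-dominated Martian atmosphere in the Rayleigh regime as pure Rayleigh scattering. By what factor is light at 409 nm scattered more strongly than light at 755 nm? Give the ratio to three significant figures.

Rayleigh scattering ∝ λ⁻⁴, so the ratio of coefficients is the inverse fourth power of the wavelength ratio.
σ(409)/σ(755) = (755/409)⁴ = (1.8460)⁴ = 11.61.

11.6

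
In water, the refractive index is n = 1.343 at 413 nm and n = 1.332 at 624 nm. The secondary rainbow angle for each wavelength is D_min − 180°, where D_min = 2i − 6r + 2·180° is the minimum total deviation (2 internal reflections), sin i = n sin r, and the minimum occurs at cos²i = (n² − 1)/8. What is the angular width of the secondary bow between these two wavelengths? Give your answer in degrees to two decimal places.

2.85°

At 413 nm (n = 1.343): cos²i = 0.10046 → i = 71.522°, r = 44.928°, D_min = 233.478°, rainbow angle = 53.478°.
At 624 nm (n = 1.332): cos²i = 0.09678 → i = 71.875°, r = 45.520°, D_min = 230.628°, rainbow angle = 50.628°.
Angular width = |53.478° − 50.628°| = 2.849°.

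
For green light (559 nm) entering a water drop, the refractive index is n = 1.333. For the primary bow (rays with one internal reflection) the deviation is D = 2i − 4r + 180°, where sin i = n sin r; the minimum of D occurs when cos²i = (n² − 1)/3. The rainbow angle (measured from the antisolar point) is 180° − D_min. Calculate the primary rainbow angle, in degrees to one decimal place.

42.1°

cos²i = (1.77689 − 1)/3 = 0.25896; i = arccos(0.50888) = 59.410°.
sin r = sin 59.410°/1.333 = 0.64579; r = 40.225°.
D_min = 2·59.410° − 4·40.225° + 180° = 137.922°.
Rainbow angle = 180° − D_min = 42.078°.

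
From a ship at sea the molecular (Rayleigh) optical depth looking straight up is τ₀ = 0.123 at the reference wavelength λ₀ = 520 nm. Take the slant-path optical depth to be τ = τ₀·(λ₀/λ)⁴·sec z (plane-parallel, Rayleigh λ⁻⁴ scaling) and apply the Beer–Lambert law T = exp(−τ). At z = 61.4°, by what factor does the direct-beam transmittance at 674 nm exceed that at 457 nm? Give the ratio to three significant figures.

1.40

Airmass: sec 61.4° = 2.0890.
τ(674 nm) = 0.123 × (520/674)⁴ × 2.0890 = 0.123 × 0.3543 × 2.0890 = 0.0910.
τ(457 nm) = 0.123 × (520/457)⁴ × 2.0890 = 0.123 × 1.6763 × 2.0890 = 0.4307.
T(674)/T(457) = exp(τ_B − τ_A) = exp(0.3397) = 1.4045.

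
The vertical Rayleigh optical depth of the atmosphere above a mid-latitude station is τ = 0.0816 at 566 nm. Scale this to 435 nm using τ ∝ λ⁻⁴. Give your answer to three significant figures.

τ(435 nm) = τ(566 nm) × (566/435)⁴ = 0.0816 × (1.3011)⁴ = 0.0816 × 2.8662 = 0.2339.

0.234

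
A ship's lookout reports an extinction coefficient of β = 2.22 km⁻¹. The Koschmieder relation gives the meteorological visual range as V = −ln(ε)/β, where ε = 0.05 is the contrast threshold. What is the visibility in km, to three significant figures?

V = −ln(0.05) / 2.22 = 2.996 / 2.22 = 1.3494 km.

1.35 km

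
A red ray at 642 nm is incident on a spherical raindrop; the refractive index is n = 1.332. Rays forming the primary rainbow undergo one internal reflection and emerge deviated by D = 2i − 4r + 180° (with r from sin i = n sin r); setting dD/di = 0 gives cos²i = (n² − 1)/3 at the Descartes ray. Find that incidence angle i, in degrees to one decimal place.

59.5°

cos²i = (1.332² − 1)/3 = (1.77422 − 1)/3 = 0.25807.
cos i = 0.50801, so i = 59.469°.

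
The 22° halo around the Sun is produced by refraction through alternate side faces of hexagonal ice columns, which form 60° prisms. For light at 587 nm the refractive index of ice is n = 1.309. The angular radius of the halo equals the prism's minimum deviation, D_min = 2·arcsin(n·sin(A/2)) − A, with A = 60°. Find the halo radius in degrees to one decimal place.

21.8°

n·sin(A/2) = 1.309 × sin 30° = 1.309 × 0.5000 = 0.6545.
D_min = 2·arcsin(0.6545) − 60° = 2 × 40.882° − 60° = 21.763°.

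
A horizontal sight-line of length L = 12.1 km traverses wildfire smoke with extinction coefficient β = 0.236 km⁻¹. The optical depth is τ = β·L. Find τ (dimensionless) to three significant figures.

τ = β·L = 0.236 × 12.1 = 2.8556.

2.86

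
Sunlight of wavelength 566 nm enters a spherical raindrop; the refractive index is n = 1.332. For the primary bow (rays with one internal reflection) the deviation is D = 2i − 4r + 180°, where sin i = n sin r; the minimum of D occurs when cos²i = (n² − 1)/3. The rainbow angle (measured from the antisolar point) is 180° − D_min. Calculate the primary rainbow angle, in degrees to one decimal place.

cos²i = (1.77422 − 1)/3 = 0.25807; i = arccos(0.50801) = 59.469°.
sin r = sin 59.469°/1.332 = 0.64666; r = 40.290°.
D_min = 2·59.469° − 4·40.290° + 180° = 137.776°.
Rainbow angle = 180° − D_min = 42.224°.

42.2°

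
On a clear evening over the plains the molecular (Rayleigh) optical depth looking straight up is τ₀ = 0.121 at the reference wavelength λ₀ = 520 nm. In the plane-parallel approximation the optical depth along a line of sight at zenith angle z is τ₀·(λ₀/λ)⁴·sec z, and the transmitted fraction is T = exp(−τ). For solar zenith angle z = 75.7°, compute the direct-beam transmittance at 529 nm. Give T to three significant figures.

0.633

sec 75.7° = 4.0486.
τ = 0.121 × (520/529)⁴ × 4.0486 = 0.121 × 0.9337 × 4.0486 = 0.4574.
T = exp(−0.4574) = 0.6329.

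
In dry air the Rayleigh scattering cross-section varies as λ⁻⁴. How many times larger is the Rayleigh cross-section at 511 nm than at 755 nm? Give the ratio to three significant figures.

4.77

Rayleigh scattering ∝ λ⁻⁴, so the ratio of coefficients is the inverse fourth power of the wavelength ratio.
σ(511)/σ(755) = (755/511)⁴ = (1.4775)⁴ = 4.765.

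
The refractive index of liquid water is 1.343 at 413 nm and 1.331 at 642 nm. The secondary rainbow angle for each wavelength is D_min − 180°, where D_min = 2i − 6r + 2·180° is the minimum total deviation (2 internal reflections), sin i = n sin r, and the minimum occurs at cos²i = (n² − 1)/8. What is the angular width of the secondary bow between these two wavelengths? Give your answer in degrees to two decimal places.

3.11°

At 413 nm (n = 1.343): cos²i = 0.10046 → i = 71.522°, r = 44.928°, D_min = 233.478°, rainbow angle = 53.478°.
At 642 nm (n = 1.331): cos²i = 0.09645 → i = 71.907°, r = 45.575°, D_min = 230.365°, rainbow angle = 50.365°.
Angular width = |53.478° − 50.365°| = 3.113°.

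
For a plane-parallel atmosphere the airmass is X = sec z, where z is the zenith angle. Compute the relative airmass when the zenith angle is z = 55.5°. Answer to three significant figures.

1.77

X = sec z = 1/cos 55.5° = 1/0.5664 = 1.7655.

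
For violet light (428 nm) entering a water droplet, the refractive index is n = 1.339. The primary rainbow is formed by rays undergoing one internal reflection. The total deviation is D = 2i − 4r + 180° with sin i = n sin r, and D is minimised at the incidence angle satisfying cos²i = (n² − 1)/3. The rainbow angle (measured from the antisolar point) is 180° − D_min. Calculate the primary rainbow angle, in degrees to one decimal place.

41.2°

cos²i = (1.79292 − 1)/3 = 0.26431; i = arccos(0.51411) = 59.062°.
sin r = sin 59.062°/1.339 = 0.64057; r = 39.834°.
D_min = 2·59.062° − 4·39.834° + 180° = 138.786°.
Rainbow angle = 180° − D_min = 41.214°.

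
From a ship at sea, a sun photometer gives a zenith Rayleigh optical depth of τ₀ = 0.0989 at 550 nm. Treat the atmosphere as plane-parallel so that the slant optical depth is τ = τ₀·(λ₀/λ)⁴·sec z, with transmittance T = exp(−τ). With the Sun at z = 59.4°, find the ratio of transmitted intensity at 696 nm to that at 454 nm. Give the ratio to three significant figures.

Airmass: sec 59.4° = 1.9645.
τ(696 nm) = 0.0989 × (550/696)⁴ × 1.9645 = 0.0989 × 0.3900 × 1.9645 = 0.0758.
τ(454 nm) = 0.0989 × (550/454)⁴ × 1.9645 = 0.0989 × 2.1539 × 1.9645 = 0.4185.
T(696)/T(454) = exp(τ_B − τ_A) = exp(0.3427) = 1.4088.

1.41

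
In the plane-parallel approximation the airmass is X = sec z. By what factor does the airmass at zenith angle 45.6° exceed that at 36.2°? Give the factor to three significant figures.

X(45.6°)/X(36.2°) = sec 45.6° / sec 36.2° = cos 36.2° / cos 45.6° = 0.8070/0.6997 = 1.1534.

1.15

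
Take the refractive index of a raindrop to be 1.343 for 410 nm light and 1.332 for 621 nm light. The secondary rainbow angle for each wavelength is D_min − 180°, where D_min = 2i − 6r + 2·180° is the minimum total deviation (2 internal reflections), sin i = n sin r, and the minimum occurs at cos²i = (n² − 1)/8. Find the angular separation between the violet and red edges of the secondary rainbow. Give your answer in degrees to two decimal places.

At 410 nm (n = 1.343): cos²i = 0.10046 → i = 71.522°, r = 44.928°, D_min = 233.478°, rainbow angle = 53.478°.
At 621 nm (n = 1.332): cos²i = 0.09678 → i = 71.875°, r = 45.520°, D_min = 230.628°, rainbow angle = 50.628°.
Angular width = |53.478° − 50.628°| = 2.849°.

2.85°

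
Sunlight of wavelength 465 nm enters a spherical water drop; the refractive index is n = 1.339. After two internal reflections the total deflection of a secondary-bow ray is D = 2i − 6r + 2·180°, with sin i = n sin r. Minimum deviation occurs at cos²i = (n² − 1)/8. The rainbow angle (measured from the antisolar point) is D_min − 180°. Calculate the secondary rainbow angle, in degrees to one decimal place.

cos²i = (1.79292 − 1)/8 = 0.09912; i = arccos(0.31483) = 71.650°.
sin r = sin 71.650°/1.339 = 0.70885; r = 45.141°.
D_min = 2·71.650° − 6·45.141° + 360° = 232.451°.
Rainbow angle = D_min − 180° = 52.451°.

52.5°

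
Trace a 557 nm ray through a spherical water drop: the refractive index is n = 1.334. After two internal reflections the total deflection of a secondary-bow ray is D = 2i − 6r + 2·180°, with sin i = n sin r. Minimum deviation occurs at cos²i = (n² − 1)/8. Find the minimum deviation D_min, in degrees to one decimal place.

231.2°

cos²i = (1.77956 − 1)/8 = 0.09744; i = arccos(0.31216) = 71.810°.
sin r = sin 71.810°/1.334 = 0.71217; r = 45.411°.
D_min = 2·71.810° − 6·45.411° + 360° = 231.153°.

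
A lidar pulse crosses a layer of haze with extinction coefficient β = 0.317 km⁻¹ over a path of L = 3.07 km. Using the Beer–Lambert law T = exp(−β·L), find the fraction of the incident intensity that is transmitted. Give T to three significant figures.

τ = β·L = 0.317 × 3.07 = 0.9732.
T = exp(−0.9732) = 0.3779.

0.378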